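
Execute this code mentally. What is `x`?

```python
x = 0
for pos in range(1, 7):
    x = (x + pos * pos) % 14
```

Let's trace through this code step by step.

Initialize: x = 0
Entering loop: for pos in range(1, 7):

After execution: x = 7
7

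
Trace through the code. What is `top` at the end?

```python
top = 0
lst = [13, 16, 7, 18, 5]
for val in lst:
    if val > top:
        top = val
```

Let's trace through this code step by step.

Initialize: top = 0
Initialize: lst = [13, 16, 7, 18, 5]
Entering loop: for val in lst:

After execution: top = 18
18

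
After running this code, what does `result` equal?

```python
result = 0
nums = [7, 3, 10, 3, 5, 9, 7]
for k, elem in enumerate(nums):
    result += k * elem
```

Let's trace through this code step by step.

Initialize: result = 0
Initialize: nums = [7, 3, 10, 3, 5, 9, 7]
Entering loop: for k, elem in enumerate(nums):

After execution: result = 139
139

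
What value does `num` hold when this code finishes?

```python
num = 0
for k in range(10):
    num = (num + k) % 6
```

Let's trace through this code step by step.

Initialize: num = 0
Entering loop: for k in range(10):

After execution: num = 3
3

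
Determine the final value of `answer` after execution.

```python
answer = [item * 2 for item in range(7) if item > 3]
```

Let's trace through this code step by step.

Initialize: answer = [item * 2 for item in range(7) if item > 3]

After execution: answer = [8, 10, 12]
[8, 10, 12]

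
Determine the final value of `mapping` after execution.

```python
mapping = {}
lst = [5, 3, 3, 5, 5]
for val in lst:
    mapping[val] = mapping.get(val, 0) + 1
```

Let's trace through this code step by step.

Initialize: mapping = {}
Initialize: lst = [5, 3, 3, 5, 5]
Entering loop: for val in lst:

After execution: mapping = {5: 3, 3: 2}
{5: 3, 3: 2}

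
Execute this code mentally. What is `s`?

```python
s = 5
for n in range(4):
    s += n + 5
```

Let's trace through this code step by step.

Initialize: s = 5
Entering loop: for n in range(4):

After execution: s = 31
31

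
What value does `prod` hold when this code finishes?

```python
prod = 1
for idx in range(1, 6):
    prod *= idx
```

Let's trace through this code step by step.

Initialize: prod = 1
Entering loop: for idx in range(1, 6):

After execution: prod = 120
120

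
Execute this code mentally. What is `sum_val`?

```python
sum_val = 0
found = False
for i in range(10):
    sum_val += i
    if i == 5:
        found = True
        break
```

Let's trace through this code step by step.

Initialize: sum_val = 0
Initialize: found = False
Entering loop: for i in range(10):

After execution: sum_val = 15
15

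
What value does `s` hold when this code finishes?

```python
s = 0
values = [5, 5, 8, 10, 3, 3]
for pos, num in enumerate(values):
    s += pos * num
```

Let's trace through this code step by step.

Initialize: s = 0
Initialize: values = [5, 5, 8, 10, 3, 3]
Entering loop: for pos, num in enumerate(values):

After execution: s = 78
78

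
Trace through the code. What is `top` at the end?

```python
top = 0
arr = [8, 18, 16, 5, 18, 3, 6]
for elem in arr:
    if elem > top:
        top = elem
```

Let's trace through this code step by step.

Initialize: top = 0
Initialize: arr = [8, 18, 16, 5, 18, 3, 6]
Entering loop: for elem in arr:

After execution: top = 18
18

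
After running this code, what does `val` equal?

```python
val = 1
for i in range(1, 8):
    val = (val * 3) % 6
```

Let's trace through this code step by step.

Initialize: val = 1
Entering loop: for i in range(1, 8):

After execution: val = 3
3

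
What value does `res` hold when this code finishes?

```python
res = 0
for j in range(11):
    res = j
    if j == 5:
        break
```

Let's trace through this code step by step.

Initialize: res = 0
Entering loop: for j in range(11):

After execution: res = 5
5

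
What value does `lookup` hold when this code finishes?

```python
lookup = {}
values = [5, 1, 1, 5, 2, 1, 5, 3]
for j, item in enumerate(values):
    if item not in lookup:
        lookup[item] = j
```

Let's trace through this code step by step.

Initialize: lookup = {}
Initialize: values = [5, 1, 1, 5, 2, 1, 5, 3]
Entering loop: for j, item in enumerate(values):

After execution: lookup = {5: 0, 1: 1, 2: 4, 3: 7}
{5: 0, 1: 1, 2: 4, 3: 7}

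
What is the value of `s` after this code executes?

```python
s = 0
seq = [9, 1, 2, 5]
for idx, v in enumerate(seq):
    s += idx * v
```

Let's trace through this code step by step.

Initialize: s = 0
Initialize: seq = [9, 1, 2, 5]
Entering loop: for idx, v in enumerate(seq):

After execution: s = 20
20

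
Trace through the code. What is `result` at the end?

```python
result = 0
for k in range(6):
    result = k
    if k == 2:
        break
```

Let's trace through this code step by step.

Initialize: result = 0
Entering loop: for k in range(6):

After execution: result = 2
2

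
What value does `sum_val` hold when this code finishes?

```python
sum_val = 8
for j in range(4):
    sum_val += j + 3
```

Let's trace through this code step by step.

Initialize: sum_val = 8
Entering loop: for j in range(4):

After execution: sum_val = 26
26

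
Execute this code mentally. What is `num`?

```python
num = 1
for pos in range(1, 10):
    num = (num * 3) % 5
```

Let's trace through this code step by step.

Initialize: num = 1
Entering loop: for pos in range(1, 10):

After execution: num = 3
3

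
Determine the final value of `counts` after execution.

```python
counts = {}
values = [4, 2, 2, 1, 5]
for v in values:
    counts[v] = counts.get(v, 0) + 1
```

Let's trace through this code step by step.

Initialize: counts = {}
Initialize: values = [4, 2, 2, 1, 5]
Entering loop: for v in values:

After execution: counts = {4: 1, 2: 2, 1: 1, 5: 1}
{4: 1, 2: 2, 1: 1, 5: 1}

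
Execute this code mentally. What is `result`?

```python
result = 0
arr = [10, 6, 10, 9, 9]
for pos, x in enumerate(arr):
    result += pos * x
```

Let's trace through this code step by step.

Initialize: result = 0
Initialize: arr = [10, 6, 10, 9, 9]
Entering loop: for pos, x in enumerate(arr):

After execution: result = 89
89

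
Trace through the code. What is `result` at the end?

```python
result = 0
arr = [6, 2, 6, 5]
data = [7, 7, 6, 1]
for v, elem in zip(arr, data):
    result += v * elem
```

Let's trace through this code step by step.

Initialize: result = 0
Initialize: arr = [6, 2, 6, 5]
Initialize: data = [7, 7, 6, 1]
Entering loop: for v, elem in zip(arr, data):

After execution: result = 97
97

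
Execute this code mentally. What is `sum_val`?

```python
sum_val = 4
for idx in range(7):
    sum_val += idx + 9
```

Let's trace through this code step by step.

Initialize: sum_val = 4
Entering loop: for idx in range(7):

After execution: sum_val = 88
88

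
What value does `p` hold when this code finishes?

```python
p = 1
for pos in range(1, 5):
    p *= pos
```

Let's trace through this code step by step.

Initialize: p = 1
Entering loop: for pos in range(1, 5):

After execution: p = 24
24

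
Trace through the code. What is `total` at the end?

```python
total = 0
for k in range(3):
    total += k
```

Let's trace through this code step by step.

Initialize: total = 0
Entering loop: for k in range(3):

After execution: total = 3
3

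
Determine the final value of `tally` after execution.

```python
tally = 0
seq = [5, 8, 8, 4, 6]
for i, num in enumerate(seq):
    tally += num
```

Let's trace through this code step by step.

Initialize: tally = 0
Initialize: seq = [5, 8, 8, 4, 6]
Entering loop: for i, num in enumerate(seq):

After execution: tally = 31
31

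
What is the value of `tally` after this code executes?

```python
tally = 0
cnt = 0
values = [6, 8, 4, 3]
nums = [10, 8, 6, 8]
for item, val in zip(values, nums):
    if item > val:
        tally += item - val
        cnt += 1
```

Let's trace through this code step by step.

Initialize: tally = 0
Initialize: cnt = 0
Initialize: values = [6, 8, 4, 3]
Initialize: nums = [10, 8, 6, 8]
Entering loop: for item, val in zip(values, nums):

After execution: tally = 0
0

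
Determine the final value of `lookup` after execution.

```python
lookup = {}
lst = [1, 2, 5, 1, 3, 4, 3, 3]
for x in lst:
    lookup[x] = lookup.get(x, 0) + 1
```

Let's trace through this code step by step.

Initialize: lookup = {}
Initialize: lst = [1, 2, 5, 1, 3, 4, 3, 3]
Entering loop: for x in lst:

After execution: lookup = {1: 2, 2: 1, 5: 1, 3: 3, 4: 1}
{1: 2, 2: 1, 5: 1, 3: 3, 4: 1}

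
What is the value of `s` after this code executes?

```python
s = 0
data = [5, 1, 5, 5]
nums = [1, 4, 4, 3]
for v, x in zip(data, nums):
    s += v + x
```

Let's trace through this code step by step.

Initialize: s = 0
Initialize: data = [5, 1, 5, 5]
Initialize: nums = [1, 4, 4, 3]
Entering loop: for v, x in zip(data, nums):

After execution: s = 28
28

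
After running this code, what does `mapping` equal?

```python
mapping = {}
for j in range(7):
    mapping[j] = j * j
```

Let's trace through this code step by step.

Initialize: mapping = {}
Entering loop: for j in range(7):

After execution: mapping = {0: 0, 1: 1, 2: 4, 3: 9, 4: 16, 5: 25, 6: 36}
{0: 0, 1: 1, 2: 4, 3: 9, 4: 16, 5: 25, 6: 36}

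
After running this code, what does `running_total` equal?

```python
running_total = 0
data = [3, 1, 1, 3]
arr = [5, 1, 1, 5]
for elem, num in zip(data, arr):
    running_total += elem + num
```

Let's trace through this code step by step.

Initialize: running_total = 0
Initialize: data = [3, 1, 1, 3]
Initialize: arr = [5, 1, 1, 5]
Entering loop: for elem, num in zip(data, arr):

After execution: running_total = 20
20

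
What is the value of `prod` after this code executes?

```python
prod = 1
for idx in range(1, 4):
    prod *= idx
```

Let's trace through this code step by step.

Initialize: prod = 1
Entering loop: for idx in range(1, 4):

After execution: prod = 6
6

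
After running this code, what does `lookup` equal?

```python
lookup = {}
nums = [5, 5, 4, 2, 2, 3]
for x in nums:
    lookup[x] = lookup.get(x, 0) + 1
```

Let's trace through this code step by step.

Initialize: lookup = {}
Initialize: nums = [5, 5, 4, 2, 2, 3]
Entering loop: for x in nums:

After execution: lookup = {5: 2, 4: 1, 2: 2, 3: 1}
{5: 2, 4: 1, 2: 2, 3: 1}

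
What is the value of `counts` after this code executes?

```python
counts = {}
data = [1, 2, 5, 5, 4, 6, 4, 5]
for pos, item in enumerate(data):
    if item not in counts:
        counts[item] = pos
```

Let's trace through this code step by step.

Initialize: counts = {}
Initialize: data = [1, 2, 5, 5, 4, 6, 4, 5]
Entering loop: for pos, item in enumerate(data):

After execution: counts = {1: 0, 2: 1, 5: 2, 4: 4, 6: 5}
{1: 0, 2: 1, 5: 2, 4: 4, 6: 5}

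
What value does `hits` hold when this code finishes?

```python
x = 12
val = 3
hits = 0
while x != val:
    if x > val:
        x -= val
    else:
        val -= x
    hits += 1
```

Let's trace through this code step by step.

Initialize: x = 12
Initialize: val = 3
Initialize: hits = 0
Entering loop: while x != val:

After execution: hits = 3
3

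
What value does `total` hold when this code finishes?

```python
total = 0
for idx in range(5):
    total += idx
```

Let's trace through this code step by step.

Initialize: total = 0
Entering loop: for idx in range(5):

After execution: total = 10
10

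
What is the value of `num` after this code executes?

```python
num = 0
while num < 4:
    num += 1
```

Let's trace through this code step by step.

Initialize: num = 0
Entering loop: while num < 4:

After execution: num = 4
4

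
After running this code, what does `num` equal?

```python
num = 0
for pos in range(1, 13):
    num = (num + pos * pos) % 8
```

Let's trace through this code step by step.

Initialize: num = 0
Entering loop: for pos in range(1, 13):

After execution: num = 2
2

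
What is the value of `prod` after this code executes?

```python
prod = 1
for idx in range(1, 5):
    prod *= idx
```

Let's trace through this code step by step.

Initialize: prod = 1
Entering loop: for idx in range(1, 5):

After execution: prod = 24
24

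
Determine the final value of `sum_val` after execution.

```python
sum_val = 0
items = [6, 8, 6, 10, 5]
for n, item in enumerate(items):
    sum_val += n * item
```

Let's trace through this code step by step.

Initialize: sum_val = 0
Initialize: items = [6, 8, 6, 10, 5]
Entering loop: for n, item in enumerate(items):

After execution: sum_val = 70
70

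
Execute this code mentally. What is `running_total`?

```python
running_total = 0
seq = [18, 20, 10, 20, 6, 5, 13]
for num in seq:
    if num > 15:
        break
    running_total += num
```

Let's trace through this code step by step.

Initialize: running_total = 0
Initialize: seq = [18, 20, 10, 20, 6, 5, 13]
Entering loop: for num in seq:

After execution: running_total = 0
0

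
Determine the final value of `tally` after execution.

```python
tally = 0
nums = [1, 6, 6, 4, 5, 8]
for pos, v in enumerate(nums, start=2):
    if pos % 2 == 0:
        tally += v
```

Let's trace through this code step by step.

Initialize: tally = 0
Initialize: nums = [1, 6, 6, 4, 5, 8]
Entering loop: for pos, v in enumerate(nums, start=2):

After execution: tally = 12
12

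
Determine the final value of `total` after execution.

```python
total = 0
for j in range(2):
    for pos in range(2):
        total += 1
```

Let's trace through this code step by step.

Initialize: total = 0
Entering loop: for j in range(2):

After execution: total = 4
4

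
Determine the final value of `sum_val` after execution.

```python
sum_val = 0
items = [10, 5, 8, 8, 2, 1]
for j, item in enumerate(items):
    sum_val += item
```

Let's trace through this code step by step.

Initialize: sum_val = 0
Initialize: items = [10, 5, 8, 8, 2, 1]
Entering loop: for j, item in enumerate(items):

After execution: sum_val = 34
34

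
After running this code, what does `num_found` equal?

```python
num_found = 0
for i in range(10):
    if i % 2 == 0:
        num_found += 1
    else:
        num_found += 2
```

Let's trace through this code step by step.

Initialize: num_found = 0
Entering loop: for i in range(10):

After execution: num_found = 15
15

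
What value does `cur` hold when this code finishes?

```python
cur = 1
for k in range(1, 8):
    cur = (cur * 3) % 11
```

Let's trace through this code step by step.

Initialize: cur = 1
Entering loop: for k in range(1, 8):

After execution: cur = 9
9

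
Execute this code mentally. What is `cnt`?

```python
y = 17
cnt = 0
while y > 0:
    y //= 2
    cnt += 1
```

Let's trace through this code step by step.

Initialize: y = 17
Initialize: cnt = 0
Entering loop: while y > 0:

After execution: cnt = 5
5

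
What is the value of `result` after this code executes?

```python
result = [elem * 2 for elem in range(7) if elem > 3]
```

Let's trace through this code step by step.

Initialize: result = [elem * 2 for elem in range(7) if elem > 3]

After execution: result = [8, 10, 12]
[8, 10, 12]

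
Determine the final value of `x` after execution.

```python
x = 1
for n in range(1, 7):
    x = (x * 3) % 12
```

Let's trace through this code step by step.

Initialize: x = 1
Entering loop: for n in range(1, 7):

After execution: x = 9
9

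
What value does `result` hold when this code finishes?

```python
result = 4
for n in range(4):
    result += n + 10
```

Let's trace through this code step by step.

Initialize: result = 4
Entering loop: for n in range(4):

After execution: result = 50
50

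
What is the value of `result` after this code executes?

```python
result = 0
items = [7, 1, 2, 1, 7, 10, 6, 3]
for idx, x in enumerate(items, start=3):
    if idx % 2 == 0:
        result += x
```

Let's trace through this code step by step.

Initialize: result = 0
Initialize: items = [7, 1, 2, 1, 7, 10, 6, 3]
Entering loop: for idx, x in enumerate(items, start=3):

After execution: result = 15
15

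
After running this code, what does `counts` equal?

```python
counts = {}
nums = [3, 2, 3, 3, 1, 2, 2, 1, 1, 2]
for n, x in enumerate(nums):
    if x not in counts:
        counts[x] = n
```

Let's trace through this code step by step.

Initialize: counts = {}
Initialize: nums = [3, 2, 3, 3, 1, 2, 2, 1, 1, 2]
Entering loop: for n, x in enumerate(nums):

After execution: counts = {3: 0, 2: 1, 1: 4}
{3: 0, 2: 1, 1: 4}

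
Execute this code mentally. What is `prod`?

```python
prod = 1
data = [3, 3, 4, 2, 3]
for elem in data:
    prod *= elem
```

Let's trace through this code step by step.

Initialize: prod = 1
Initialize: data = [3, 3, 4, 2, 3]
Entering loop: for elem in data:

After execution: prod = 216
216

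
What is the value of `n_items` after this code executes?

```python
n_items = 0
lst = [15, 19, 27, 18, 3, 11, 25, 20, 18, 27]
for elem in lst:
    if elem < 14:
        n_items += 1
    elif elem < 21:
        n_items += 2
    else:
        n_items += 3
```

Let's trace through this code step by step.

Initialize: n_items = 0
Initialize: lst = [15, 19, 27, 18, 3, 11, 25, 20, 18, 27]
Entering loop: for elem in lst:

After execution: n_items = 21
21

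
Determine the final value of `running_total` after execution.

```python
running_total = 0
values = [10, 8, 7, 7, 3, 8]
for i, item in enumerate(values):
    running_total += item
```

Let's trace through this code step by step.

Initialize: running_total = 0
Initialize: values = [10, 8, 7, 7, 3, 8]
Entering loop: for i, item in enumerate(values):

After execution: running_total = 43
43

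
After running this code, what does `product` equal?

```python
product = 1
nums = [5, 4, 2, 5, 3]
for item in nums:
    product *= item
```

Let's trace through this code step by step.

Initialize: product = 1
Initialize: nums = [5, 4, 2, 5, 3]
Entering loop: for item in nums:

After execution: product = 600
600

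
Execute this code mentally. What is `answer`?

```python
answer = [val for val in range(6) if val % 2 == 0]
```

Let's trace through this code step by step.

Initialize: answer = [val for val in range(6) if val % 2 == 0]

After execution: answer = [0, 2, 4]
[0, 2, 4]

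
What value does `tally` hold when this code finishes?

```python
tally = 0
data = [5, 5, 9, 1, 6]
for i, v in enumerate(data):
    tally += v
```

Let's trace through this code step by step.

Initialize: tally = 0
Initialize: data = [5, 5, 9, 1, 6]
Entering loop: for i, v in enumerate(data):

After execution: tally = 26
26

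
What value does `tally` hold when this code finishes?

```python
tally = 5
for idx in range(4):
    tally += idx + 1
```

Let's trace through this code step by step.

Initialize: tally = 5
Entering loop: for idx in range(4):

After execution: tally = 15
15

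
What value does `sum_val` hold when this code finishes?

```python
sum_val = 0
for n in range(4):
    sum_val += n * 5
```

Let's trace through this code step by step.

Initialize: sum_val = 0
Entering loop: for n in range(4):

After execution: sum_val = 30
30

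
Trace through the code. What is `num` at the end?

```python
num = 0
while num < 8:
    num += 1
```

Let's trace through this code step by step.

Initialize: num = 0
Entering loop: while num < 8:

After execution: num = 8
8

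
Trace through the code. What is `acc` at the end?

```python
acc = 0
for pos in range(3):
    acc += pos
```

Let's trace through this code step by step.

Initialize: acc = 0
Entering loop: for pos in range(3):

After execution: acc = 3
3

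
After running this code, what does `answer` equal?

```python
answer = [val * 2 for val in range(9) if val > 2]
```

Let's trace through this code step by step.

Initialize: answer = [val * 2 for val in range(9) if val > 2]

After execution: answer = [6, 8, 10, 12, 14, 16]
[6, 8, 10, 12, 14, 16]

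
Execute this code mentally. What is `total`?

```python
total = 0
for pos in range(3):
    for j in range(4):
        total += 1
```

Let's trace through this code step by step.

Initialize: total = 0
Entering loop: for pos in range(3):

After execution: total = 12
12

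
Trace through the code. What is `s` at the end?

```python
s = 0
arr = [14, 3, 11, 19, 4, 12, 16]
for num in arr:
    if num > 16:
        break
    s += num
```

Let's trace through this code step by step.

Initialize: s = 0
Initialize: arr = [14, 3, 11, 19, 4, 12, 16]
Entering loop: for num in arr:

After execution: s = 28
28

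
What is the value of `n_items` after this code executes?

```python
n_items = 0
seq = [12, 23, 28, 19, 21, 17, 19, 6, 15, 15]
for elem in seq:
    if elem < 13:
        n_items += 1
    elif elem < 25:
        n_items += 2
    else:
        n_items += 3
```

Let's trace through this code step by step.

Initialize: n_items = 0
Initialize: seq = [12, 23, 28, 19, 21, 17, 19, 6, 15, 15]
Entering loop: for elem in seq:

After execution: n_items = 19
19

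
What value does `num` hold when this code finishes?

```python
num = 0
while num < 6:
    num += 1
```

Let's trace through this code step by step.

Initialize: num = 0
Entering loop: while num < 6:

After execution: num = 6
6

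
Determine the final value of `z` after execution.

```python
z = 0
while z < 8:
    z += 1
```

Let's trace through this code step by step.

Initialize: z = 0
Entering loop: while z < 8:

After execution: z = 8
8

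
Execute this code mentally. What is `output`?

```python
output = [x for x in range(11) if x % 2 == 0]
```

Let's trace through this code step by step.

Initialize: output = [x for x in range(11) if x % 2 == 0]

After execution: output = [0, 2, 4, 6, 8, 10]
[0, 2, 4, 6, 8, 10]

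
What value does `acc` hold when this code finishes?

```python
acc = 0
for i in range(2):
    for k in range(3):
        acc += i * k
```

Let's trace through this code step by step.

Initialize: acc = 0
Entering loop: for i in range(2):

After execution: acc = 3
3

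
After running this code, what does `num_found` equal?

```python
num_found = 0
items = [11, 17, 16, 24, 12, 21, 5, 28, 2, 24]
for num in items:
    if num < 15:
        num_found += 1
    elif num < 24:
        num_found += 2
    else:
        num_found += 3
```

Let's trace through this code step by step.

Initialize: num_found = 0
Initialize: items = [11, 17, 16, 24, 12, 21, 5, 28, 2, 24]
Entering loop: for num in items:

After execution: num_found = 19
19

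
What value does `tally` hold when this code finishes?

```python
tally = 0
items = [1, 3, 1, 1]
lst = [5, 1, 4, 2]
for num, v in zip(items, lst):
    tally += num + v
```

Let's trace through this code step by step.

Initialize: tally = 0
Initialize: items = [1, 3, 1, 1]
Initialize: lst = [5, 1, 4, 2]
Entering loop: for num, v in zip(items, lst):

After execution: tally = 18
18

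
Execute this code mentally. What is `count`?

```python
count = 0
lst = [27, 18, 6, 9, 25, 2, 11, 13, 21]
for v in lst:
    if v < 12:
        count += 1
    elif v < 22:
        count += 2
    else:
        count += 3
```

Let's trace through this code step by step.

Initialize: count = 0
Initialize: lst = [27, 18, 6, 9, 25, 2, 11, 13, 21]
Entering loop: for v in lst:

After execution: count = 16
16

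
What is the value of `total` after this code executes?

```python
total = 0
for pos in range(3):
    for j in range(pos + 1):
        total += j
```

Let's trace through this code step by step.

Initialize: total = 0
Entering loop: for pos in range(3):

After execution: total = 4
4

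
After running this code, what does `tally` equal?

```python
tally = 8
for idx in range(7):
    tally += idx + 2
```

Let's trace through this code step by step.

Initialize: tally = 8
Entering loop: for idx in range(7):

After execution: tally = 43
43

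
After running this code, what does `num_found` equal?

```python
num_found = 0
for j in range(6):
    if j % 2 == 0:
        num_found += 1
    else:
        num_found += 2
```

Let's trace through this code step by step.

Initialize: num_found = 0
Entering loop: for j in range(6):

After execution: num_found = 9
9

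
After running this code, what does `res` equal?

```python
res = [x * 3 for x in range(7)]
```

Let's trace through this code step by step.

Initialize: res = [x * 3 for x in range(7)]

After execution: res = [0, 3, 6, 9, 12, 15, 18]
[0, 3, 6, 9, 12, 15, 18]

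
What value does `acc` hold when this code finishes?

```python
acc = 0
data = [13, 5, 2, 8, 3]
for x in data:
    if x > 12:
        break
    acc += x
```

Let's trace through this code step by step.

Initialize: acc = 0
Initialize: data = [13, 5, 2, 8, 3]
Entering loop: for x in data:

After execution: acc = 0
0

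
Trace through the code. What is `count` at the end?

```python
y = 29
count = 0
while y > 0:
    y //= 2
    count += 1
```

Let's trace through this code step by step.

Initialize: y = 29
Initialize: count = 0
Entering loop: while y > 0:

After execution: count = 5
5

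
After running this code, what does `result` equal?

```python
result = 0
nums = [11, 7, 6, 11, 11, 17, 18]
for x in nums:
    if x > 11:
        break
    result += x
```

Let's trace through this code step by step.

Initialize: result = 0
Initialize: nums = [11, 7, 6, 11, 11, 17, 18]
Entering loop: for x in nums:

After execution: result = 46
46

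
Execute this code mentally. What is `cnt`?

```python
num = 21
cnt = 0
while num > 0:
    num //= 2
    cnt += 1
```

Let's trace through this code step by step.

Initialize: num = 21
Initialize: cnt = 0
Entering loop: while num > 0:

After execution: cnt = 5
5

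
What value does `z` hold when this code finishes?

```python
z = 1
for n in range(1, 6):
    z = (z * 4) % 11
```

Let's trace through this code step by step.

Initialize: z = 1
Entering loop: for n in range(1, 6):

After execution: z = 1
1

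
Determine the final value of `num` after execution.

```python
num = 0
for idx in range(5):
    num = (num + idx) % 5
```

Let's trace through this code step by step.

Initialize: num = 0
Entering loop: for idx in range(5):

After execution: num = 0
0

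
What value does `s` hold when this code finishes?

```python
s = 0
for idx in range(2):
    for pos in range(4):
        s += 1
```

Let's trace through this code step by step.

Initialize: s = 0
Entering loop: for idx in range(2):

After execution: s = 8
8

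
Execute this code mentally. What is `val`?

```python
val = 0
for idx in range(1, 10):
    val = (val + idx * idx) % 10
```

Let's trace through this code step by step.

Initialize: val = 0
Entering loop: for idx in range(1, 10):

After execution: val = 5
5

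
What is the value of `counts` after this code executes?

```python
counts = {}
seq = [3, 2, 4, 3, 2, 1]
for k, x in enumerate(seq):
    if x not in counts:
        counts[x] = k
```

Let's trace through this code step by step.

Initialize: counts = {}
Initialize: seq = [3, 2, 4, 3, 2, 1]
Entering loop: for k, x in enumerate(seq):

After execution: counts = {3: 0, 2: 1, 4: 2, 1: 5}
{3: 0, 2: 1, 4: 2, 1: 5}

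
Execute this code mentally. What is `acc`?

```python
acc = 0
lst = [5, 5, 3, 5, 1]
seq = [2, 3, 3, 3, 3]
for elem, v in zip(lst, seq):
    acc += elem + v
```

Let's trace through this code step by step.

Initialize: acc = 0
Initialize: lst = [5, 5, 3, 5, 1]
Initialize: seq = [2, 3, 3, 3, 3]
Entering loop: for elem, v in zip(lst, seq):

After execution: acc = 33
33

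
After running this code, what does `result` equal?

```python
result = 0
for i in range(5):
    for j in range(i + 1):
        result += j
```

Let's trace through this code step by step.

Initialize: result = 0
Entering loop: for i in range(5):

After execution: result = 20
20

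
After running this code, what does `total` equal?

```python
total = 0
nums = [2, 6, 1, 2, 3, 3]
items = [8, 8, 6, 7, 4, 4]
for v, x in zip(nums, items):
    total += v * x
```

Let's trace through this code step by step.

Initialize: total = 0
Initialize: nums = [2, 6, 1, 2, 3, 3]
Initialize: items = [8, 8, 6, 7, 4, 4]
Entering loop: for v, x in zip(nums, items):

After execution: total = 108
108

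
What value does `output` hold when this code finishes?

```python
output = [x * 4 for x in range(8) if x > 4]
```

Let's trace through this code step by step.

Initialize: output = [x * 4 for x in range(8) if x > 4]

After execution: output = [20, 24, 28]
[20, 24, 28]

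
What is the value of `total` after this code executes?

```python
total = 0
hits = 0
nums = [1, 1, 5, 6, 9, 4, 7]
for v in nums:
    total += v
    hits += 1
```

Let's trace through this code step by step.

Initialize: total = 0
Initialize: hits = 0
Initialize: nums = [1, 1, 5, 6, 9, 4, 7]
Entering loop: for v in nums:

After execution: total = 33
33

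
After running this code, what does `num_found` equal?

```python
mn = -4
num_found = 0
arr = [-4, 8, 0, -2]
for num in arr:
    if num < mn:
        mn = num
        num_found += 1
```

Let's trace through this code step by step.

Initialize: mn = -4
Initialize: num_found = 0
Initialize: arr = [-4, 8, 0, -2]
Entering loop: for num in arr:

After execution: num_found = 0
0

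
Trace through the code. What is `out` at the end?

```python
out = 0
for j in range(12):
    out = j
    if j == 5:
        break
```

Let's trace through this code step by step.

Initialize: out = 0
Entering loop: for j in range(12):

After execution: out = 5
5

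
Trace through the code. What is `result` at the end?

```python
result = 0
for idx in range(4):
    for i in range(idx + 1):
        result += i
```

Let's trace through this code step by step.

Initialize: result = 0
Entering loop: for idx in range(4):

After execution: result = 10
10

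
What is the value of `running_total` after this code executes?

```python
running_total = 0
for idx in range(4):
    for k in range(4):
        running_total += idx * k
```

Let's trace through this code step by step.

Initialize: running_total = 0
Entering loop: for idx in range(4):

After execution: running_total = 36
36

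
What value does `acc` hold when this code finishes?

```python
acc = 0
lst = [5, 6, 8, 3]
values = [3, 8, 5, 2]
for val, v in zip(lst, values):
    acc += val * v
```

Let's trace through this code step by step.

Initialize: acc = 0
Initialize: lst = [5, 6, 8, 3]
Initialize: values = [3, 8, 5, 2]
Entering loop: for val, v in zip(lst, values):

After execution: acc = 109
109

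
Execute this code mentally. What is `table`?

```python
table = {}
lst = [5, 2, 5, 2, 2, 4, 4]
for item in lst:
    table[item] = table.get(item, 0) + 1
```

Let's trace through this code step by step.

Initialize: table = {}
Initialize: lst = [5, 2, 5, 2, 2, 4, 4]
Entering loop: for item in lst:

After execution: table = {5: 2, 2: 3, 4: 2}
{5: 2, 2: 3, 4: 2}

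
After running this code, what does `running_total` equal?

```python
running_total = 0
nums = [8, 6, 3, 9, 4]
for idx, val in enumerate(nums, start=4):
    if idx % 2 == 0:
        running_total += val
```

Let's trace through this code step by step.

Initialize: running_total = 0
Initialize: nums = [8, 6, 3, 9, 4]
Entering loop: for idx, val in enumerate(nums, start=4):

After execution: running_total = 15
15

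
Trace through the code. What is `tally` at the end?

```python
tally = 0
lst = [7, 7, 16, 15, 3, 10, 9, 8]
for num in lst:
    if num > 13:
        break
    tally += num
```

Let's trace through this code step by step.

Initialize: tally = 0
Initialize: lst = [7, 7, 16, 15, 3, 10, 9, 8]
Entering loop: for num in lst:

After execution: tally = 14
14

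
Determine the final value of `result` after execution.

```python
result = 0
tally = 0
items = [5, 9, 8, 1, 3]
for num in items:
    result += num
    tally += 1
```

Let's trace through this code step by step.

Initialize: result = 0
Initialize: tally = 0
Initialize: items = [5, 9, 8, 1, 3]
Entering loop: for num in items:

After execution: result = 26
26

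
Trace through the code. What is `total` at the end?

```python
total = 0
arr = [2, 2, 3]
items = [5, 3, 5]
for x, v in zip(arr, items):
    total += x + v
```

Let's trace through this code step by step.

Initialize: total = 0
Initialize: arr = [2, 2, 3]
Initialize: items = [5, 3, 5]
Entering loop: for x, v in zip(arr, items):

After execution: total = 20
20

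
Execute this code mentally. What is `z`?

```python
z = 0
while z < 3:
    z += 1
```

Let's trace through this code step by step.

Initialize: z = 0
Entering loop: while z < 3:

After execution: z = 3
3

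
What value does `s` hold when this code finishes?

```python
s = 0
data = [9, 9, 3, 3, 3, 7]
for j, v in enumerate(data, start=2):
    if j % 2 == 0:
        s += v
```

Let's trace through this code step by step.

Initialize: s = 0
Initialize: data = [9, 9, 3, 3, 3, 7]
Entering loop: for j, v in enumerate(data, start=2):

After execution: s = 15
15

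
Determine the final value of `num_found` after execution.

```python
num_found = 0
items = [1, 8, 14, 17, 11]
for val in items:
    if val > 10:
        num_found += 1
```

Let's trace through this code step by step.

Initialize: num_found = 0
Initialize: items = [1, 8, 14, 17, 11]
Entering loop: for val in items:

After execution: num_found = 3
3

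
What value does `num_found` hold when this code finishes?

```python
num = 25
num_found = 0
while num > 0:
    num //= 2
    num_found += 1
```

Let's trace through this code step by step.

Initialize: num = 25
Initialize: num_found = 0
Entering loop: while num > 0:

After execution: num_found = 5
5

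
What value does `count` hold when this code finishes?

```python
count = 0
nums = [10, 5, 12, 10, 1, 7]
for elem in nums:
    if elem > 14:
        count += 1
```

Let's trace through this code step by step.

Initialize: count = 0
Initialize: nums = [10, 5, 12, 10, 1, 7]
Entering loop: for elem in nums:

After execution: count = 0
0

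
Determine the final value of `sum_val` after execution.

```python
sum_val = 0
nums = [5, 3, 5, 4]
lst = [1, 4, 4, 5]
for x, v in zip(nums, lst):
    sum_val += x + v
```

Let's trace through this code step by step.

Initialize: sum_val = 0
Initialize: nums = [5, 3, 5, 4]
Initialize: lst = [1, 4, 4, 5]
Entering loop: for x, v in zip(nums, lst):

After execution: sum_val = 31
31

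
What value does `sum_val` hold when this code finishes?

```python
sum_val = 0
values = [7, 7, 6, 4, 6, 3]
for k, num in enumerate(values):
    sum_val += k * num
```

Let's trace through this code step by step.

Initialize: sum_val = 0
Initialize: values = [7, 7, 6, 4, 6, 3]
Entering loop: for k, num in enumerate(values):

After execution: sum_val = 70
70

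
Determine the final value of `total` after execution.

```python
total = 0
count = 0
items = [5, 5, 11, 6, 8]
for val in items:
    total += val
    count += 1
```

Let's trace through this code step by step.

Initialize: total = 0
Initialize: count = 0
Initialize: items = [5, 5, 11, 6, 8]
Entering loop: for val in items:

After execution: total = 35
35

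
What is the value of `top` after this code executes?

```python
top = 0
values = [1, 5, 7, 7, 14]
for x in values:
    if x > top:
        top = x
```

Let's trace through this code step by step.

Initialize: top = 0
Initialize: values = [1, 5, 7, 7, 14]
Entering loop: for x in values:

After execution: top = 14
14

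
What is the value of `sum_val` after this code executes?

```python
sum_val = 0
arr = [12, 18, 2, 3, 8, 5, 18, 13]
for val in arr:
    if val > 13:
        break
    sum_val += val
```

Let's trace through this code step by step.

Initialize: sum_val = 0
Initialize: arr = [12, 18, 2, 3, 8, 5, 18, 13]
Entering loop: for val in arr:

After execution: sum_val = 12
12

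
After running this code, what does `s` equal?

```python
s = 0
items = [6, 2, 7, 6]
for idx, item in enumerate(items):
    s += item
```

Let's trace through this code step by step.

Initialize: s = 0
Initialize: items = [6, 2, 7, 6]
Entering loop: for idx, item in enumerate(items):

After execution: s = 21
21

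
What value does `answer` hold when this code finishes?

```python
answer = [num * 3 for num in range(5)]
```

Let's trace through this code step by step.

Initialize: answer = [num * 3 for num in range(5)]

After execution: answer = [0, 3, 6, 9, 12]
[0, 3, 6, 9, 12]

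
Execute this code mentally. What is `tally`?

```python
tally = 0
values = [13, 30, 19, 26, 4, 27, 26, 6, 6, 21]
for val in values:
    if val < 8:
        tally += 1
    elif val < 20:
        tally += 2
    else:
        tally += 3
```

Let's trace through this code step by step.

Initialize: tally = 0
Initialize: values = [13, 30, 19, 26, 4, 27, 26, 6, 6, 21]
Entering loop: for val in values:

After execution: tally = 22
22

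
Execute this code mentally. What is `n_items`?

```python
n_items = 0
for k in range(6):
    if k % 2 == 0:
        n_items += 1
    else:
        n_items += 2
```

Let's trace through this code step by step.

Initialize: n_items = 0
Entering loop: for k in range(6):

After execution: n_items = 9
9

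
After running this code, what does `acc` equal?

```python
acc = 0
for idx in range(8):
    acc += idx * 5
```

Let's trace through this code step by step.

Initialize: acc = 0
Entering loop: for idx in range(8):

After execution: acc = 140
140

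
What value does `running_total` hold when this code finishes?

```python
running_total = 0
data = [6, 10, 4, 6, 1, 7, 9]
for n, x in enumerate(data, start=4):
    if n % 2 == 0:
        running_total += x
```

Let's trace through this code step by step.

Initialize: running_total = 0
Initialize: data = [6, 10, 4, 6, 1, 7, 9]
Entering loop: for n, x in enumerate(data, start=4):

After execution: running_total = 20
20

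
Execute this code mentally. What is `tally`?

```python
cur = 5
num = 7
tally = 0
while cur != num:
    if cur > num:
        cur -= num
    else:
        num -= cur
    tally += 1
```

Let's trace through this code step by step.

Initialize: cur = 5
Initialize: num = 7
Initialize: tally = 0
Entering loop: while cur != num:

After execution: tally = 4
4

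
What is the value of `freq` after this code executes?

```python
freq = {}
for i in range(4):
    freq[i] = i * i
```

Let's trace through this code step by step.

Initialize: freq = {}
Entering loop: for i in range(4):

After execution: freq = {0: 0, 1: 1, 2: 4, 3: 9}
{0: 0, 1: 1, 2: 4, 3: 9}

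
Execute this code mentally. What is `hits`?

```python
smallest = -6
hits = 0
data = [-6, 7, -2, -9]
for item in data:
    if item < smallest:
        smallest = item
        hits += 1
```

Let's trace through this code step by step.

Initialize: smallest = -6
Initialize: hits = 0
Initialize: data = [-6, 7, -2, -9]
Entering loop: for item in data:

After execution: hits = 1
1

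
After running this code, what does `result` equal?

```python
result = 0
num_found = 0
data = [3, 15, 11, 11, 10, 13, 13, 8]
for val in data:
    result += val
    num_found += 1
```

Let's trace through this code step by step.

Initialize: result = 0
Initialize: num_found = 0
Initialize: data = [3, 15, 11, 11, 10, 13, 13, 8]
Entering loop: for val in data:

After execution: result = 84
84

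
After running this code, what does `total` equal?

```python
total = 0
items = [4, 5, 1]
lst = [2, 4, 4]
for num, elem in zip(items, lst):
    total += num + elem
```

Let's trace through this code step by step.

Initialize: total = 0
Initialize: items = [4, 5, 1]
Initialize: lst = [2, 4, 4]
Entering loop: for num, elem in zip(items, lst):

After execution: total = 20
20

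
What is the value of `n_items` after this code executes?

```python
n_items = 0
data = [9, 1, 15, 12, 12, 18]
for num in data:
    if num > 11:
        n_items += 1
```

Let's trace through this code step by step.

Initialize: n_items = 0
Initialize: data = [9, 1, 15, 12, 12, 18]
Entering loop: for num in data:

After execution: n_items = 4
4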